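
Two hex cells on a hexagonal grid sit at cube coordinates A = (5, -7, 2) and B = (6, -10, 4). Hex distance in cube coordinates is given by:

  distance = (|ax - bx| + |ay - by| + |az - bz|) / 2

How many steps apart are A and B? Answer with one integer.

Answer: 3

Derivation:
|ax - bx| = |5 - 6| = 1
|ay - by| = |-7 - (-10)| = 3
|az - bz| = |2 - 4| = 2
distance = (1 + 3 + 2) / 2 = 6 / 2 = 3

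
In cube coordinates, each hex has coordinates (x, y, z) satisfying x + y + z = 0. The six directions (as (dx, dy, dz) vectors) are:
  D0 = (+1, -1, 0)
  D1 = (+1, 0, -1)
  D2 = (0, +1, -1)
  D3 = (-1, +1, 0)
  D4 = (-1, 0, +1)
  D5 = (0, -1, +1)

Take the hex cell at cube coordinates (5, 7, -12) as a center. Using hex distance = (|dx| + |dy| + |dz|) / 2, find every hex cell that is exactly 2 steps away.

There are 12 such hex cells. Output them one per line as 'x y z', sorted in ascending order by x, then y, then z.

Walk ring at distance 2 from (5, 7, -12):
Start at center + D4*2 = (3, 7, -10)
  hex 0: (3, 7, -10)
  hex 1: (4, 6, -10)
  hex 2: (5, 5, -10)
  hex 3: (6, 5, -11)
  hex 4: (7, 5, -12)
  hex 5: (7, 6, -13)
  hex 6: (7, 7, -14)
  hex 7: (6, 8, -14)
  hex 8: (5, 9, -14)
  hex 9: (4, 9, -13)
  hex 10: (3, 9, -12)
  hex 11: (3, 8, -11)
Sorted: 12 hexes.

Answer: 3 7 -10
3 8 -11
3 9 -12
4 6 -10
4 9 -13
5 5 -10
5 9 -14
6 5 -11
6 8 -14
7 5 -12
7 6 -13
7 7 -14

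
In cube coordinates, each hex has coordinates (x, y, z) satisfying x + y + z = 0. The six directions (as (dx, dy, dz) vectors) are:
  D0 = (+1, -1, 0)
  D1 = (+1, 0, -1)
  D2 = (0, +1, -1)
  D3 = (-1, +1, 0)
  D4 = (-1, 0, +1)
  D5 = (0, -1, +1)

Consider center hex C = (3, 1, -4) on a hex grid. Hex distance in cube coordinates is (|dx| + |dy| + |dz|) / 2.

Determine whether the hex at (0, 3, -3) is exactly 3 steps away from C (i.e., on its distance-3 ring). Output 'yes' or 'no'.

Answer: yes

Derivation:
|px - cx| = |0 - 3| = 3
|py - cy| = |3 - 1| = 2
|pz - cz| = |-3 - (-4)| = 1
distance = (3+2+1)/2 = 6/2 = 3
radius = 3; distance == radius -> yes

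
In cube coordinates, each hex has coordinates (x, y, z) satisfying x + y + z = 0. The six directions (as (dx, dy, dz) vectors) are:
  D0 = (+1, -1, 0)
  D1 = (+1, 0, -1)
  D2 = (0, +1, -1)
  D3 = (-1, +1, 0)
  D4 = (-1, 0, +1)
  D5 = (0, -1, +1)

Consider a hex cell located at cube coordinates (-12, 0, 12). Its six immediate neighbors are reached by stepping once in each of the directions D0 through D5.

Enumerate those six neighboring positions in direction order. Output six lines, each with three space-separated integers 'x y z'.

Answer: -11 -1 12
-11 0 11
-12 1 11
-13 1 12
-13 0 13
-12 -1 13

Derivation:
Center: (-12, 0, 12). Add each direction:
  D0: (-12, 0, 12) + (1, -1, 0) = (-11, -1, 12)
  D1: (-12, 0, 12) + (1, 0, -1) = (-11, 0, 11)
  D2: (-12, 0, 12) + (0, 1, -1) = (-12, 1, 11)
  D3: (-12, 0, 12) + (-1, 1, 0) = (-13, 1, 12)
  D4: (-12, 0, 12) + (-1, 0, 1) = (-13, 0, 13)
  D5: (-12, 0, 12) + (0, -1, 1) = (-12, -1, 13)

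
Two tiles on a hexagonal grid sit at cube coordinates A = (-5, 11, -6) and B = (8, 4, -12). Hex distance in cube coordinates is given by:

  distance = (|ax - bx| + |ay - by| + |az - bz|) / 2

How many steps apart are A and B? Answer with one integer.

|ax - bx| = |-5 - 8| = 13
|ay - by| = |11 - 4| = 7
|az - bz| = |-6 - (-12)| = 6
distance = (13 + 7 + 6) / 2 = 26 / 2 = 13

Answer: 13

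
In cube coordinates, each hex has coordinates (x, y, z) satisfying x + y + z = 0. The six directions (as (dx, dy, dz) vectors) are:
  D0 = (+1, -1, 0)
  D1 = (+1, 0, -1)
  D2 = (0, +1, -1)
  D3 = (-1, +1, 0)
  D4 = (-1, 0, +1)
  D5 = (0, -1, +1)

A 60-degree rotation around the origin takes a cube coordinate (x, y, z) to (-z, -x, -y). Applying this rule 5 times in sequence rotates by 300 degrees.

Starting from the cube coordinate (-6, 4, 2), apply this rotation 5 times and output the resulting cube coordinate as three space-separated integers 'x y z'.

Answer: -4 -2 6

Derivation:
Start: (-6, 4, 2)
Step 1: (-6, 4, 2) -> (-(2), -(-6), -(4)) = (-2, 6, -4)
Step 2: (-2, 6, -4) -> (-(-4), -(-2), -(6)) = (4, 2, -6)
Step 3: (4, 2, -6) -> (-(-6), -(4), -(2)) = (6, -4, -2)
Step 4: (6, -4, -2) -> (-(-2), -(6), -(-4)) = (2, -6, 4)
Step 5: (2, -6, 4) -> (-(4), -(2), -(-6)) = (-4, -2, 6)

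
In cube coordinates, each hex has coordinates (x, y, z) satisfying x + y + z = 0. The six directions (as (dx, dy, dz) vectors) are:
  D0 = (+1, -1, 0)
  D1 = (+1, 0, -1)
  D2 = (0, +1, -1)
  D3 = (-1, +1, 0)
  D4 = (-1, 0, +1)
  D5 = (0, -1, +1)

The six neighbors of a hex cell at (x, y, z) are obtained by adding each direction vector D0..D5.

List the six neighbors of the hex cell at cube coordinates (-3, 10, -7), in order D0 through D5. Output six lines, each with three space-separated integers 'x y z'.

Answer: -2 9 -7
-2 10 -8
-3 11 -8
-4 11 -7
-4 10 -6
-3 9 -6

Derivation:
Center: (-3, 10, -7). Add each direction:
  D0: (-3, 10, -7) + (1, -1, 0) = (-2, 9, -7)
  D1: (-3, 10, -7) + (1, 0, -1) = (-2, 10, -8)
  D2: (-3, 10, -7) + (0, 1, -1) = (-3, 11, -8)
  D3: (-3, 10, -7) + (-1, 1, 0) = (-4, 11, -7)
  D4: (-3, 10, -7) + (-1, 0, 1) = (-4, 10, -6)
  D5: (-3, 10, -7) + (0, -1, 1) = (-3, 9, -6)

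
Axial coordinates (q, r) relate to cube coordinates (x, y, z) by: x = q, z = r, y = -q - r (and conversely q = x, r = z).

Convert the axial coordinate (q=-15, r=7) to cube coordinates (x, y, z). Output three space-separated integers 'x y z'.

Answer: -15 8 7

Derivation:
x = q = -15
z = r = 7
y = -x - z = -(-15) - (7) = 8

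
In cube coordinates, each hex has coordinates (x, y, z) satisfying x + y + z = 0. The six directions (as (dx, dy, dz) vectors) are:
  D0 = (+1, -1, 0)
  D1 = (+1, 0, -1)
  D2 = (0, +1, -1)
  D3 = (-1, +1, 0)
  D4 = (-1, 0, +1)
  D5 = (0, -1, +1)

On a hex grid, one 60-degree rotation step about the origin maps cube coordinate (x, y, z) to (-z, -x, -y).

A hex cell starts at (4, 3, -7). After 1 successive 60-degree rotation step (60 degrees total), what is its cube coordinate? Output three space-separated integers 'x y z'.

Answer: 7 -4 -3

Derivation:
Start: (4, 3, -7)
Step 1: (4, 3, -7) -> (-(-7), -(4), -(3)) = (7, -4, -3)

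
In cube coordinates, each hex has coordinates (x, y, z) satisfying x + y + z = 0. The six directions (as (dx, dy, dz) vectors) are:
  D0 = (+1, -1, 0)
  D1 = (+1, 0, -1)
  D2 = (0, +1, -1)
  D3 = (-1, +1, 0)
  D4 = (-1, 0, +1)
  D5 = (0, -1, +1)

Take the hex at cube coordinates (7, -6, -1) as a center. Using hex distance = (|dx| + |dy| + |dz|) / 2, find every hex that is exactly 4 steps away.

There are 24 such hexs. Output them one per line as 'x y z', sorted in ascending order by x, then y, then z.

Walk ring at distance 4 from (7, -6, -1):
Start at center + D4*4 = (3, -6, 3)
  hex 0: (3, -6, 3)
  hex 1: (4, -7, 3)
  hex 2: (5, -8, 3)
  hex 3: (6, -9, 3)
  hex 4: (7, -10, 3)
  hex 5: (8, -10, 2)
  hex 6: (9, -10, 1)
  hex 7: (10, -10, 0)
  hex 8: (11, -10, -1)
  hex 9: (11, -9, -2)
  hex 10: (11, -8, -3)
  hex 11: (11, -7, -4)
  hex 12: (11, -6, -5)
  hex 13: (10, -5, -5)
  hex 14: (9, -4, -5)
  hex 15: (8, -3, -5)
  hex 16: (7, -2, -5)
  hex 17: (6, -2, -4)
  hex 18: (5, -2, -3)
  hex 19: (4, -2, -2)
  hex 20: (3, -2, -1)
  hex 21: (3, -3, 0)
  hex 22: (3, -4, 1)
  hex 23: (3, -5, 2)
Sorted: 24 hexes.

Answer: 3 -6 3
3 -5 2
3 -4 1
3 -3 0
3 -2 -1
4 -7 3
4 -2 -2
5 -8 3
5 -2 -3
6 -9 3
6 -2 -4
7 -10 3
7 -2 -5
8 -10 2
8 -3 -5
9 -10 1
9 -4 -5
10 -10 0
10 -5 -5
11 -10 -1
11 -9 -2
11 -8 -3
11 -7 -4
11 -6 -5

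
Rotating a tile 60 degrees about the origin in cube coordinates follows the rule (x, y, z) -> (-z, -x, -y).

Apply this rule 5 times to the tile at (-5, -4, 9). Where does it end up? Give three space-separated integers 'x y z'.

Answer: 4 -9 5

Derivation:
Start: (-5, -4, 9)
Step 1: (-5, -4, 9) -> (-(9), -(-5), -(-4)) = (-9, 5, 4)
Step 2: (-9, 5, 4) -> (-(4), -(-9), -(5)) = (-4, 9, -5)
Step 3: (-4, 9, -5) -> (-(-5), -(-4), -(9)) = (5, 4, -9)
Step 4: (5, 4, -9) -> (-(-9), -(5), -(4)) = (9, -5, -4)
Step 5: (9, -5, -4) -> (-(-4), -(9), -(-5)) = (4, -9, 5)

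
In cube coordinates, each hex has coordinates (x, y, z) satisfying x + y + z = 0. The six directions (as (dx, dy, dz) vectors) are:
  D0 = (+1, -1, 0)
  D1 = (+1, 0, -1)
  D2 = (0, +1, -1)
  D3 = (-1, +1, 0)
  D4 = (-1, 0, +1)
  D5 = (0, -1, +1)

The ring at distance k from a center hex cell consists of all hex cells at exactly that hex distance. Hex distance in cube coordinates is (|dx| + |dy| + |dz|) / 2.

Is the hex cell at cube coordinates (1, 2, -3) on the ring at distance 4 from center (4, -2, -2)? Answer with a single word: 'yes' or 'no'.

|px - cx| = |1 - 4| = 3
|py - cy| = |2 - (-2)| = 4
|pz - cz| = |-3 - (-2)| = 1
distance = (3+4+1)/2 = 8/2 = 4
radius = 4; distance == radius -> yes

Answer: yes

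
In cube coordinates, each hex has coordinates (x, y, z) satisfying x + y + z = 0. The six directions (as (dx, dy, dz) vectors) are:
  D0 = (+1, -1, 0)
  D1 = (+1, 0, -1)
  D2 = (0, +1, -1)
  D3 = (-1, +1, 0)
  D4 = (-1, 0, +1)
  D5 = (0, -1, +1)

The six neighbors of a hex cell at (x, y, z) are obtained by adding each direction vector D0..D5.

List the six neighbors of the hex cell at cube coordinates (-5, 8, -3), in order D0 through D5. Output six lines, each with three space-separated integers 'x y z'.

Answer: -4 7 -3
-4 8 -4
-5 9 -4
-6 9 -3
-6 8 -2
-5 7 -2

Derivation:
Center: (-5, 8, -3). Add each direction:
  D0: (-5, 8, -3) + (1, -1, 0) = (-4, 7, -3)
  D1: (-5, 8, -3) + (1, 0, -1) = (-4, 8, -4)
  D2: (-5, 8, -3) + (0, 1, -1) = (-5, 9, -4)
  D3: (-5, 8, -3) + (-1, 1, 0) = (-6, 9, -3)
  D4: (-5, 8, -3) + (-1, 0, 1) = (-6, 8, -2)
  D5: (-5, 8, -3) + (0, -1, 1) = (-5, 7, -2)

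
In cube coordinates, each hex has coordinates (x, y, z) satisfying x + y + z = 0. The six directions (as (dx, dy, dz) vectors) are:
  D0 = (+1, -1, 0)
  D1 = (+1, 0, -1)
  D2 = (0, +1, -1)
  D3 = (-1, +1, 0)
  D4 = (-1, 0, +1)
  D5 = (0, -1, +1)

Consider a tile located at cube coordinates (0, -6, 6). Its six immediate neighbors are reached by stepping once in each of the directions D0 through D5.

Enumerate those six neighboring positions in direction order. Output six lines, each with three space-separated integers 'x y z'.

Center: (0, -6, 6). Add each direction:
  D0: (0, -6, 6) + (1, -1, 0) = (1, -7, 6)
  D1: (0, -6, 6) + (1, 0, -1) = (1, -6, 5)
  D2: (0, -6, 6) + (0, 1, -1) = (0, -5, 5)
  D3: (0, -6, 6) + (-1, 1, 0) = (-1, -5, 6)
  D4: (0, -6, 6) + (-1, 0, 1) = (-1, -6, 7)
  D5: (0, -6, 6) + (0, -1, 1) = (0, -7, 7)

Answer: 1 -7 6
1 -6 5
0 -5 5
-1 -5 6
-1 -6 7
0 -7 7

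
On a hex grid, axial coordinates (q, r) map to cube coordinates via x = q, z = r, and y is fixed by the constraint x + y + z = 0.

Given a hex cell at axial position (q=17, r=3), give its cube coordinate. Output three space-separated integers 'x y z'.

Answer: 17 -20 3

Derivation:
x = q = 17
z = r = 3
y = -x - z = -(17) - (3) = -20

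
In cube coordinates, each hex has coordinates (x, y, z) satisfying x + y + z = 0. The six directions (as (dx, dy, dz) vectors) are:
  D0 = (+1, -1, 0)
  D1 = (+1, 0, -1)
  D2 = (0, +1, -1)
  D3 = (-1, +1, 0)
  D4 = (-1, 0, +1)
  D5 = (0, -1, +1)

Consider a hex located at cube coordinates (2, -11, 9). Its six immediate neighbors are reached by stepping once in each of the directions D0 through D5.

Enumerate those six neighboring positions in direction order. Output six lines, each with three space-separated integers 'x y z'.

Center: (2, -11, 9). Add each direction:
  D0: (2, -11, 9) + (1, -1, 0) = (3, -12, 9)
  D1: (2, -11, 9) + (1, 0, -1) = (3, -11, 8)
  D2: (2, -11, 9) + (0, 1, -1) = (2, -10, 8)
  D3: (2, -11, 9) + (-1, 1, 0) = (1, -10, 9)
  D4: (2, -11, 9) + (-1, 0, 1) = (1, -11, 10)
  D5: (2, -11, 9) + (0, -1, 1) = (2, -12, 10)

Answer: 3 -12 9
3 -11 8
2 -10 8
1 -10 9
1 -11 10
2 -12 10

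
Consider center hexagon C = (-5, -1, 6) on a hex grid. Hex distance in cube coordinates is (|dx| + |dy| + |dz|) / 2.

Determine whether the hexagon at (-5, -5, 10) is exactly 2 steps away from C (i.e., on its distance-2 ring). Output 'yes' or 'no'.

Answer: no

Derivation:
|px - cx| = |-5 - (-5)| = 0
|py - cy| = |-5 - (-1)| = 4
|pz - cz| = |10 - 6| = 4
distance = (0+4+4)/2 = 8/2 = 4
radius = 2; distance != radius -> no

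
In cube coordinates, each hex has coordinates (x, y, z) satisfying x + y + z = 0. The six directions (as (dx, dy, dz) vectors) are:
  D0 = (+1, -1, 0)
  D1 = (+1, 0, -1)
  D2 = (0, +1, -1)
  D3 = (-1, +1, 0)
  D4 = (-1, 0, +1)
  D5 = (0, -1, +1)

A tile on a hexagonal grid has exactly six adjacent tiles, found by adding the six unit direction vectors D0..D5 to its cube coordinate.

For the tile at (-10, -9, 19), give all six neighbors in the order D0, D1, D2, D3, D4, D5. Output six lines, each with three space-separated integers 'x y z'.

Answer: -9 -10 19
-9 -9 18
-10 -8 18
-11 -8 19
-11 -9 20
-10 -10 20

Derivation:
Center: (-10, -9, 19). Add each direction:
  D0: (-10, -9, 19) + (1, -1, 0) = (-9, -10, 19)
  D1: (-10, -9, 19) + (1, 0, -1) = (-9, -9, 18)
  D2: (-10, -9, 19) + (0, 1, -1) = (-10, -8, 18)
  D3: (-10, -9, 19) + (-1, 1, 0) = (-11, -8, 19)
  D4: (-10, -9, 19) + (-1, 0, 1) = (-11, -9, 20)
  D5: (-10, -9, 19) + (0, -1, 1) = (-10, -10, 20)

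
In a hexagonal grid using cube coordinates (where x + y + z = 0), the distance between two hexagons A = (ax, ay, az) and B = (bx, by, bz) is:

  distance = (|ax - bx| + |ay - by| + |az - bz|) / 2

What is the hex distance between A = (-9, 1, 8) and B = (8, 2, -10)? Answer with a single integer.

|ax - bx| = |-9 - 8| = 17
|ay - by| = |1 - 2| = 1
|az - bz| = |8 - (-10)| = 18
distance = (17 + 1 + 18) / 2 = 36 / 2 = 18

Answer: 18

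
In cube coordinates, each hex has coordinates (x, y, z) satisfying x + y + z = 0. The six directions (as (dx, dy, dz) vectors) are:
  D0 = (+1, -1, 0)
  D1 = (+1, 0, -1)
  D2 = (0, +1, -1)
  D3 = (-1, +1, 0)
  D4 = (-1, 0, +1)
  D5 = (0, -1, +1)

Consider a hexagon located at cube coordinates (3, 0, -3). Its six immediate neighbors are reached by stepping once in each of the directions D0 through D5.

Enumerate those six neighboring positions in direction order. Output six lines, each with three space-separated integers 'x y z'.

Center: (3, 0, -3). Add each direction:
  D0: (3, 0, -3) + (1, -1, 0) = (4, -1, -3)
  D1: (3, 0, -3) + (1, 0, -1) = (4, 0, -4)
  D2: (3, 0, -3) + (0, 1, -1) = (3, 1, -4)
  D3: (3, 0, -3) + (-1, 1, 0) = (2, 1, -3)
  D4: (3, 0, -3) + (-1, 0, 1) = (2, 0, -2)
  D5: (3, 0, -3) + (0, -1, 1) = (3, -1, -2)

Answer: 4 -1 -3
4 0 -4
3 1 -4
2 1 -3
2 0 -2
3 -1 -2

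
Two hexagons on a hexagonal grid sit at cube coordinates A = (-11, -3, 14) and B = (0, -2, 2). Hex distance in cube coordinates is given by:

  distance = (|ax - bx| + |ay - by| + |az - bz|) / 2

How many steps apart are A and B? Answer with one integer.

|ax - bx| = |-11 - 0| = 11
|ay - by| = |-3 - (-2)| = 1
|az - bz| = |14 - 2| = 12
distance = (11 + 1 + 12) / 2 = 24 / 2 = 12

Answer: 12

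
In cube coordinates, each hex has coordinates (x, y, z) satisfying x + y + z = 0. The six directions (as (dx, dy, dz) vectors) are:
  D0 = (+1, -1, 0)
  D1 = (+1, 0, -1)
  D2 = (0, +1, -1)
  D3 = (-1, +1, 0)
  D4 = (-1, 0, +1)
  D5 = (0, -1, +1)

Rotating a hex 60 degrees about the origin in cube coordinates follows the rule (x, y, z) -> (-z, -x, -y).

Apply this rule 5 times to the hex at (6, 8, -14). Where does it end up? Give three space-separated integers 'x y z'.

Answer: -8 14 -6

Derivation:
Start: (6, 8, -14)
Step 1: (6, 8, -14) -> (-(-14), -(6), -(8)) = (14, -6, -8)
Step 2: (14, -6, -8) -> (-(-8), -(14), -(-6)) = (8, -14, 6)
Step 3: (8, -14, 6) -> (-(6), -(8), -(-14)) = (-6, -8, 14)
Step 4: (-6, -8, 14) -> (-(14), -(-6), -(-8)) = (-14, 6, 8)
Step 5: (-14, 6, 8) -> (-(8), -(-14), -(6)) = (-8, 14, -6)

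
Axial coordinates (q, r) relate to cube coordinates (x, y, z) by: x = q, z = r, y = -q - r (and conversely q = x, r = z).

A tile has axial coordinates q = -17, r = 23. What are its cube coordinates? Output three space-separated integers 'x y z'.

Answer: -17 -6 23

Derivation:
x = q = -17
z = r = 23
y = -x - z = -(-17) - (23) = -6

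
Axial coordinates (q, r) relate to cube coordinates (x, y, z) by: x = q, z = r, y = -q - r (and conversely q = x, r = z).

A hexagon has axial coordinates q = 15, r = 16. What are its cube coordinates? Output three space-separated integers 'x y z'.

Answer: 15 -31 16

Derivation:
x = q = 15
z = r = 16
y = -x - z = -(15) - (16) = -31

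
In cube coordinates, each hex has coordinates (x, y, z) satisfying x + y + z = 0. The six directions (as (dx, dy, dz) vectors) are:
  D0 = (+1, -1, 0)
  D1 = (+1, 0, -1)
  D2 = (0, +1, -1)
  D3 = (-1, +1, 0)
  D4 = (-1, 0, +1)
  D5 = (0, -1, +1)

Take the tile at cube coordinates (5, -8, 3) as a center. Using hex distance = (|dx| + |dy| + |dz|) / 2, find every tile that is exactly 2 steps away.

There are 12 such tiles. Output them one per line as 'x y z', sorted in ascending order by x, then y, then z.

Walk ring at distance 2 from (5, -8, 3):
Start at center + D4*2 = (3, -8, 5)
  hex 0: (3, -8, 5)
  hex 1: (4, -9, 5)
  hex 2: (5, -10, 5)
  hex 3: (6, -10, 4)
  hex 4: (7, -10, 3)
  hex 5: (7, -9, 2)
  hex 6: (7, -8, 1)
  hex 7: (6, -7, 1)
  hex 8: (5, -6, 1)
  hex 9: (4, -6, 2)
  hex 10: (3, -6, 3)
  hex 11: (3, -7, 4)
Sorted: 12 hexes.

Answer: 3 -8 5
3 -7 4
3 -6 3
4 -9 5
4 -6 2
5 -10 5
5 -6 1
6 -10 4
6 -7 1
7 -10 3
7 -9 2
7 -8 1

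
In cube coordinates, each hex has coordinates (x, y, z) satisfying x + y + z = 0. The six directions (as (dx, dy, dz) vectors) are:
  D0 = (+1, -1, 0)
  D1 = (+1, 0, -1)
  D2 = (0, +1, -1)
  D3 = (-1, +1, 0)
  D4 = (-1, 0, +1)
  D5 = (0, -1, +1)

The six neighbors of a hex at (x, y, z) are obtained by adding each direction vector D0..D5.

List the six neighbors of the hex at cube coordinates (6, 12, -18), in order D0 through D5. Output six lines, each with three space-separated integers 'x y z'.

Answer: 7 11 -18
7 12 -19
6 13 -19
5 13 -18
5 12 -17
6 11 -17

Derivation:
Center: (6, 12, -18). Add each direction:
  D0: (6, 12, -18) + (1, -1, 0) = (7, 11, -18)
  D1: (6, 12, -18) + (1, 0, -1) = (7, 12, -19)
  D2: (6, 12, -18) + (0, 1, -1) = (6, 13, -19)
  D3: (6, 12, -18) + (-1, 1, 0) = (5, 13, -18)
  D4: (6, 12, -18) + (-1, 0, 1) = (5, 12, -17)
  D5: (6, 12, -18) + (0, -1, 1) = (6, 11, -17)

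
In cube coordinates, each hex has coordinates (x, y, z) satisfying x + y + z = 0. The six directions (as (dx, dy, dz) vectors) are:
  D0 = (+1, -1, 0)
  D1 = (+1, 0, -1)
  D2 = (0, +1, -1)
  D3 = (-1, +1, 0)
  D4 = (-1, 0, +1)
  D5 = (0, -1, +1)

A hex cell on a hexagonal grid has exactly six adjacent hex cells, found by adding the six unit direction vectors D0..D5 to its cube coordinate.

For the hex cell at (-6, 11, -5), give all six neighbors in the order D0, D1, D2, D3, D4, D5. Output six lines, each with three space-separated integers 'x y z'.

Center: (-6, 11, -5). Add each direction:
  D0: (-6, 11, -5) + (1, -1, 0) = (-5, 10, -5)
  D1: (-6, 11, -5) + (1, 0, -1) = (-5, 11, -6)
  D2: (-6, 11, -5) + (0, 1, -1) = (-6, 12, -6)
  D3: (-6, 11, -5) + (-1, 1, 0) = (-7, 12, -5)
  D4: (-6, 11, -5) + (-1, 0, 1) = (-7, 11, -4)
  D5: (-6, 11, -5) + (0, -1, 1) = (-6, 10, -4)

Answer: -5 10 -5
-5 11 -6
-6 12 -6
-7 12 -5
-7 11 -4
-6 10 -4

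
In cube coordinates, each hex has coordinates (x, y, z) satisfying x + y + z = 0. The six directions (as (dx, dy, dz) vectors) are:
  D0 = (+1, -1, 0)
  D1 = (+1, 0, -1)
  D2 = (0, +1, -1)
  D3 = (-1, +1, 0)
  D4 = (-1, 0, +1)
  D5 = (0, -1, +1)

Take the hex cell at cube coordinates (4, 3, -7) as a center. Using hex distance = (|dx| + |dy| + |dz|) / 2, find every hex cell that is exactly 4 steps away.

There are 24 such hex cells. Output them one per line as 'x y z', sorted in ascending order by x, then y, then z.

Walk ring at distance 4 from (4, 3, -7):
Start at center + D4*4 = (0, 3, -3)
  hex 0: (0, 3, -3)
  hex 1: (1, 2, -3)
  hex 2: (2, 1, -3)
  hex 3: (3, 0, -3)
  hex 4: (4, -1, -3)
  hex 5: (5, -1, -4)
  hex 6: (6, -1, -5)
  hex 7: (7, -1, -6)
  hex 8: (8, -1, -7)
  hex 9: (8, 0, -8)
  hex 10: (8, 1, -9)
  hex 11: (8, 2, -10)
  hex 12: (8, 3, -11)
  hex 13: (7, 4, -11)
  hex 14: (6, 5, -11)
  hex 15: (5, 6, -11)
  hex 16: (4, 7, -11)
  hex 17: (3, 7, -10)
  hex 18: (2, 7, -9)
  hex 19: (1, 7, -8)
  hex 20: (0, 7, -7)
  hex 21: (0, 6, -6)
  hex 22: (0, 5, -5)
  hex 23: (0, 4, -4)
Sorted: 24 hexes.

Answer: 0 3 -3
0 4 -4
0 5 -5
0 6 -6
0 7 -7
1 2 -3
1 7 -8
2 1 -3
2 7 -9
3 0 -3
3 7 -10
4 -1 -3
4 7 -11
5 -1 -4
5 6 -11
6 -1 -5
6 5 -11
7 -1 -6
7 4 -11
8 -1 -7
8 0 -8
8 1 -9
8 2 -10
8 3 -11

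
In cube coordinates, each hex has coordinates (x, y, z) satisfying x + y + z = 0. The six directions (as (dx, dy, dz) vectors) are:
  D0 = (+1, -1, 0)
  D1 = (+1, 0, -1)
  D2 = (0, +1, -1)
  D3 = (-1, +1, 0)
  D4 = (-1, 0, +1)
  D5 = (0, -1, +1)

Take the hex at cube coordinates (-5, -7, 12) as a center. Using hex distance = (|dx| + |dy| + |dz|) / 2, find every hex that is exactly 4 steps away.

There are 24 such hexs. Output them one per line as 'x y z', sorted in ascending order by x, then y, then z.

Answer: -9 -7 16
-9 -6 15
-9 -5 14
-9 -4 13
-9 -3 12
-8 -8 16
-8 -3 11
-7 -9 16
-7 -3 10
-6 -10 16
-6 -3 9
-5 -11 16
-5 -3 8
-4 -11 15
-4 -4 8
-3 -11 14
-3 -5 8
-2 -11 13
-2 -6 8
-1 -11 12
-1 -10 11
-1 -9 10
-1 -8 9
-1 -7 8

Derivation:
Walk ring at distance 4 from (-5, -7, 12):
Start at center + D4*4 = (-9, -7, 16)
  hex 0: (-9, -7, 16)
  hex 1: (-8, -8, 16)
  hex 2: (-7, -9, 16)
  hex 3: (-6, -10, 16)
  hex 4: (-5, -11, 16)
  hex 5: (-4, -11, 15)
  hex 6: (-3, -11, 14)
  hex 7: (-2, -11, 13)
  hex 8: (-1, -11, 12)
  hex 9: (-1, -10, 11)
  hex 10: (-1, -9, 10)
  hex 11: (-1, -8, 9)
  hex 12: (-1, -7, 8)
  hex 13: (-2, -6, 8)
  hex 14: (-3, -5, 8)
  hex 15: (-4, -4, 8)
  hex 16: (-5, -3, 8)
  hex 17: (-6, -3, 9)
  hex 18: (-7, -3, 10)
  hex 19: (-8, -3, 11)
  hex 20: (-9, -3, 12)
  hex 21: (-9, -4, 13)
  hex 22: (-9, -5, 14)
  hex 23: (-9, -6, 15)
Sorted: 24 hexes.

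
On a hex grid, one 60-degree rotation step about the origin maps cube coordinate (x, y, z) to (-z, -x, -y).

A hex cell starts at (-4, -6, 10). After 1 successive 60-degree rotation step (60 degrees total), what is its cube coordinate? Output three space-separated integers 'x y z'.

Answer: -10 4 6

Derivation:
Start: (-4, -6, 10)
Step 1: (-4, -6, 10) -> (-(10), -(-4), -(-6)) = (-10, 4, 6)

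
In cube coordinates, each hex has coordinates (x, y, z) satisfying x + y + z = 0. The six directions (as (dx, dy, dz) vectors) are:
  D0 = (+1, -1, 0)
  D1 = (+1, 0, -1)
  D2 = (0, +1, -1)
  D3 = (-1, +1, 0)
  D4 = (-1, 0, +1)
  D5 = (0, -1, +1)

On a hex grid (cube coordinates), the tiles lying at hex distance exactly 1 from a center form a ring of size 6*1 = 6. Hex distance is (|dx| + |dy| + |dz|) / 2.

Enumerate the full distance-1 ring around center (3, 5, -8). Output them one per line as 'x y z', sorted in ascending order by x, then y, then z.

Walk ring at distance 1 from (3, 5, -8):
Start at center + D4*1 = (2, 5, -7)
  hex 0: (2, 5, -7)
  hex 1: (3, 4, -7)
  hex 2: (4, 4, -8)
  hex 3: (4, 5, -9)
  hex 4: (3, 6, -9)
  hex 5: (2, 6, -8)
Sorted: 6 hexes.

Answer: 2 5 -7
2 6 -8
3 4 -7
3 6 -9
4 4 -8
4 5 -9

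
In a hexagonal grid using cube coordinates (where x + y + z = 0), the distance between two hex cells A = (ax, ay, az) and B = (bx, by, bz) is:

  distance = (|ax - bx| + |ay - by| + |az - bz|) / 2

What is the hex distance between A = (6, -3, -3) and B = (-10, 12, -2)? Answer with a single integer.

Answer: 16

Derivation:
|ax - bx| = |6 - (-10)| = 16
|ay - by| = |-3 - 12| = 15
|az - bz| = |-3 - (-2)| = 1
distance = (16 + 15 + 1) / 2 = 32 / 2 = 16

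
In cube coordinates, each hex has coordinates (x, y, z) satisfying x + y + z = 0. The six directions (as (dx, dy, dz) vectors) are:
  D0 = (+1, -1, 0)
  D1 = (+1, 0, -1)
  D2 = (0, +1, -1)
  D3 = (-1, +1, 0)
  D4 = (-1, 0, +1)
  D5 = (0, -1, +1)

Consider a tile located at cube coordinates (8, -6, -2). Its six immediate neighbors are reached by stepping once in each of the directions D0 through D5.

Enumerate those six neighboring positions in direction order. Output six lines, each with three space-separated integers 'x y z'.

Answer: 9 -7 -2
9 -6 -3
8 -5 -3
7 -5 -2
7 -6 -1
8 -7 -1

Derivation:
Center: (8, -6, -2). Add each direction:
  D0: (8, -6, -2) + (1, -1, 0) = (9, -7, -2)
  D1: (8, -6, -2) + (1, 0, -1) = (9, -6, -3)
  D2: (8, -6, -2) + (0, 1, -1) = (8, -5, -3)
  D3: (8, -6, -2) + (-1, 1, 0) = (7, -5, -2)
  D4: (8, -6, -2) + (-1, 0, 1) = (7, -6, -1)
  D5: (8, -6, -2) + (0, -1, 1) = (8, -7, -1)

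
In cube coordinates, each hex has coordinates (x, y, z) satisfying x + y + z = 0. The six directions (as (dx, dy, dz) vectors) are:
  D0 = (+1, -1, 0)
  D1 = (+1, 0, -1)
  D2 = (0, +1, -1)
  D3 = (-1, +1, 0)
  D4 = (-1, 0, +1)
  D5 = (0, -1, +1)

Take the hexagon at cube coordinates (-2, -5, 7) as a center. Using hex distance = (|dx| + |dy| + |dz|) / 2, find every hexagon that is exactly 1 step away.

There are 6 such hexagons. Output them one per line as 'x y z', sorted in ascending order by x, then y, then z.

Answer: -3 -5 8
-3 -4 7
-2 -6 8
-2 -4 6
-1 -6 7
-1 -5 6

Derivation:
Walk ring at distance 1 from (-2, -5, 7):
Start at center + D4*1 = (-3, -5, 8)
  hex 0: (-3, -5, 8)
  hex 1: (-2, -6, 8)
  hex 2: (-1, -6, 7)
  hex 3: (-1, -5, 6)
  hex 4: (-2, -4, 6)
  hex 5: (-3, -4, 7)
Sorted: 6 hexes.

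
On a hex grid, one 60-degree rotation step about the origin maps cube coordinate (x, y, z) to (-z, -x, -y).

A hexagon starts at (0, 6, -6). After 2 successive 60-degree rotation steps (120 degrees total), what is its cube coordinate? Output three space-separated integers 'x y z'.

Answer: 6 -6 0

Derivation:
Start: (0, 6, -6)
Step 1: (0, 6, -6) -> (-(-6), -(0), -(6)) = (6, 0, -6)
Step 2: (6, 0, -6) -> (-(-6), -(6), -(0)) = (6, -6, 0)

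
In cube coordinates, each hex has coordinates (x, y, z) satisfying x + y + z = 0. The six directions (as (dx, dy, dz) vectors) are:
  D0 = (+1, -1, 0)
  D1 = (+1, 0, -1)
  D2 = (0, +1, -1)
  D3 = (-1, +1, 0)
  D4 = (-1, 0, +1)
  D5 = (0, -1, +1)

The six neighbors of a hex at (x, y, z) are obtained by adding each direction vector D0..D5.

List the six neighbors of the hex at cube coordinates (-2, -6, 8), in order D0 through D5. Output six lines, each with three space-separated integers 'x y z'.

Answer: -1 -7 8
-1 -6 7
-2 -5 7
-3 -5 8
-3 -6 9
-2 -7 9

Derivation:
Center: (-2, -6, 8). Add each direction:
  D0: (-2, -6, 8) + (1, -1, 0) = (-1, -7, 8)
  D1: (-2, -6, 8) + (1, 0, -1) = (-1, -6, 7)
  D2: (-2, -6, 8) + (0, 1, -1) = (-2, -5, 7)
  D3: (-2, -6, 8) + (-1, 1, 0) = (-3, -5, 8)
  D4: (-2, -6, 8) + (-1, 0, 1) = (-3, -6, 9)
  D5: (-2, -6, 8) + (0, -1, 1) = (-2, -7, 9)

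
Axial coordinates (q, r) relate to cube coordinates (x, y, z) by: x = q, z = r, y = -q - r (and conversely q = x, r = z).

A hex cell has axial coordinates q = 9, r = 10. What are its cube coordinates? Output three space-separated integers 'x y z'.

x = q = 9
z = r = 10
y = -x - z = -(9) - (10) = -19

Answer: 9 -19 10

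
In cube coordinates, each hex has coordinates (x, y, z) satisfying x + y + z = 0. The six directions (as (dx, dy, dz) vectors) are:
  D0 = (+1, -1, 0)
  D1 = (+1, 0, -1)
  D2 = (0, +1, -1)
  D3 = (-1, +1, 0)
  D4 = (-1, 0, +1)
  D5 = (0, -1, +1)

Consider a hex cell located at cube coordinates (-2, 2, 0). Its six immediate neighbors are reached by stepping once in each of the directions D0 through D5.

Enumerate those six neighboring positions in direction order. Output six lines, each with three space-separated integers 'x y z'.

Center: (-2, 2, 0). Add each direction:
  D0: (-2, 2, 0) + (1, -1, 0) = (-1, 1, 0)
  D1: (-2, 2, 0) + (1, 0, -1) = (-1, 2, -1)
  D2: (-2, 2, 0) + (0, 1, -1) = (-2, 3, -1)
  D3: (-2, 2, 0) + (-1, 1, 0) = (-3, 3, 0)
  D4: (-2, 2, 0) + (-1, 0, 1) = (-3, 2, 1)
  D5: (-2, 2, 0) + (0, -1, 1) = (-2, 1, 1)

Answer: -1 1 0
-1 2 -1
-2 3 -1
-3 3 0
-3 2 1
-2 1 1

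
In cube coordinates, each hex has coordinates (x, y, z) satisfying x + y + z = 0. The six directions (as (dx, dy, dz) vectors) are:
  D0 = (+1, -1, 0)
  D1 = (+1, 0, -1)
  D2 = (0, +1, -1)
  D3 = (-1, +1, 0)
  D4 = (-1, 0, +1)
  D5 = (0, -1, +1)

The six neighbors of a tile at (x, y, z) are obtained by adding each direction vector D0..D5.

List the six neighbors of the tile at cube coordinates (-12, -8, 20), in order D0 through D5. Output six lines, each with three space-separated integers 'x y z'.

Center: (-12, -8, 20). Add each direction:
  D0: (-12, -8, 20) + (1, -1, 0) = (-11, -9, 20)
  D1: (-12, -8, 20) + (1, 0, -1) = (-11, -8, 19)
  D2: (-12, -8, 20) + (0, 1, -1) = (-12, -7, 19)
  D3: (-12, -8, 20) + (-1, 1, 0) = (-13, -7, 20)
  D4: (-12, -8, 20) + (-1, 0, 1) = (-13, -8, 21)
  D5: (-12, -8, 20) + (0, -1, 1) = (-12, -9, 21)

Answer: -11 -9 20
-11 -8 19
-12 -7 19
-13 -7 20
-13 -8 21
-12 -9 21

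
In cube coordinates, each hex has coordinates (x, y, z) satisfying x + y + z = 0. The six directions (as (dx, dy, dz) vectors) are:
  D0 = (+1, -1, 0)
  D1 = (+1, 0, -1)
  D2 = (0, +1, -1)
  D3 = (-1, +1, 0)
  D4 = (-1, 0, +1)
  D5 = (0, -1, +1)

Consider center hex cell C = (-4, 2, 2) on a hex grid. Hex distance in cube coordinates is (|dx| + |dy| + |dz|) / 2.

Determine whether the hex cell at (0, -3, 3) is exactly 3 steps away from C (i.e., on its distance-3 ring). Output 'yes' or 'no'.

|px - cx| = |0 - (-4)| = 4
|py - cy| = |-3 - 2| = 5
|pz - cz| = |3 - 2| = 1
distance = (4+5+1)/2 = 10/2 = 5
radius = 3; distance != radius -> no

Answer: no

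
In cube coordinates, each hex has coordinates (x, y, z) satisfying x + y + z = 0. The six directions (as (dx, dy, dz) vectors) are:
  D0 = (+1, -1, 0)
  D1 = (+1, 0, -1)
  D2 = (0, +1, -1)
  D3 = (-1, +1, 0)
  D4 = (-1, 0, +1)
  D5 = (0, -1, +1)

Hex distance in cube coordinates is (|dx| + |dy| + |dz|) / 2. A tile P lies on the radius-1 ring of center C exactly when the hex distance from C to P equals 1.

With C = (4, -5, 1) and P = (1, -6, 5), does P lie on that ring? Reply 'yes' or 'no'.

Answer: no

Derivation:
|px - cx| = |1 - 4| = 3
|py - cy| = |-6 - (-5)| = 1
|pz - cz| = |5 - 1| = 4
distance = (3+1+4)/2 = 8/2 = 4
radius = 1; distance != radius -> no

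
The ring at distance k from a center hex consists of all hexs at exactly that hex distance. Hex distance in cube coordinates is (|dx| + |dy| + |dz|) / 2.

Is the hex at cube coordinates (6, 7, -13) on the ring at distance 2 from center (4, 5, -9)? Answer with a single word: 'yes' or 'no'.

Answer: no

Derivation:
|px - cx| = |6 - 4| = 2
|py - cy| = |7 - 5| = 2
|pz - cz| = |-13 - (-9)| = 4
distance = (2+2+4)/2 = 8/2 = 4
radius = 2; distance != radius -> no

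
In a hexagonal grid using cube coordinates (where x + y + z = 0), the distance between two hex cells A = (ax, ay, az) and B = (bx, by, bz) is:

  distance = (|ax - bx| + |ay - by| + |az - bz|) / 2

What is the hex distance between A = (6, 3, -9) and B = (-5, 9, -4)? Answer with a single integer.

|ax - bx| = |6 - (-5)| = 11
|ay - by| = |3 - 9| = 6
|az - bz| = |-9 - (-4)| = 5
distance = (11 + 6 + 5) / 2 = 22 / 2 = 11

Answer: 11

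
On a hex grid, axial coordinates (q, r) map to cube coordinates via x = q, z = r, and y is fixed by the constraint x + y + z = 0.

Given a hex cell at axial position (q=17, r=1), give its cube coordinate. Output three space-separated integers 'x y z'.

Answer: 17 -18 1

Derivation:
x = q = 17
z = r = 1
y = -x - z = -(17) - (1) = -18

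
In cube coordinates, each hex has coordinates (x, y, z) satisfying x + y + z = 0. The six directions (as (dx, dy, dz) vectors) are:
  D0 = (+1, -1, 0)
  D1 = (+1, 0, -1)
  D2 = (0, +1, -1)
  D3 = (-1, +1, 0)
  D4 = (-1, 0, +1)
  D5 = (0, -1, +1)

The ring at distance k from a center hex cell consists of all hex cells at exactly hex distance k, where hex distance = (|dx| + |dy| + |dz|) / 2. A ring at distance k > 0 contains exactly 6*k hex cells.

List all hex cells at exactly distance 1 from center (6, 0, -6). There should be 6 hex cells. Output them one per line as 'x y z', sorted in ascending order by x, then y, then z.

Answer: 5 0 -5
5 1 -6
6 -1 -5
6 1 -7
7 -1 -6
7 0 -7

Derivation:
Walk ring at distance 1 from (6, 0, -6):
Start at center + D4*1 = (5, 0, -5)
  hex 0: (5, 0, -5)
  hex 1: (6, -1, -5)
  hex 2: (7, -1, -6)
  hex 3: (7, 0, -7)
  hex 4: (6, 1, -7)
  hex 5: (5, 1, -6)
Sorted: 6 hexes.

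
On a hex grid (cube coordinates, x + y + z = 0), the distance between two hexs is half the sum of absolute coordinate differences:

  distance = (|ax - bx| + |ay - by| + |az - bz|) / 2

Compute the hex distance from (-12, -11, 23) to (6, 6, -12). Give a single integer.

|ax - bx| = |-12 - 6| = 18
|ay - by| = |-11 - 6| = 17
|az - bz| = |23 - (-12)| = 35
distance = (18 + 17 + 35) / 2 = 70 / 2 = 35

Answer: 35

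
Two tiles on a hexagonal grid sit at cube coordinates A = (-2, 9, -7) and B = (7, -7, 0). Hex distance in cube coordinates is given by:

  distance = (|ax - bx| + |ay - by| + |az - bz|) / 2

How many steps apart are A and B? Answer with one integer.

Answer: 16

Derivation:
|ax - bx| = |-2 - 7| = 9
|ay - by| = |9 - (-7)| = 16
|az - bz| = |-7 - 0| = 7
distance = (9 + 16 + 7) / 2 = 32 / 2 = 16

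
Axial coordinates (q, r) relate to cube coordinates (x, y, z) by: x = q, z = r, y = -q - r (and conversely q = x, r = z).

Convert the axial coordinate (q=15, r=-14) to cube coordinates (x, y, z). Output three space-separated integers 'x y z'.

x = q = 15
z = r = -14
y = -x - z = -(15) - (-14) = -1

Answer: 15 -1 -14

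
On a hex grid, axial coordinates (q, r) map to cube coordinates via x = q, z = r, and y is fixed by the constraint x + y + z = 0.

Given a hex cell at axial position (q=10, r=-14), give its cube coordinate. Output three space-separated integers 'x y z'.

Answer: 10 4 -14

Derivation:
x = q = 10
z = r = -14
y = -x - z = -(10) - (-14) = 4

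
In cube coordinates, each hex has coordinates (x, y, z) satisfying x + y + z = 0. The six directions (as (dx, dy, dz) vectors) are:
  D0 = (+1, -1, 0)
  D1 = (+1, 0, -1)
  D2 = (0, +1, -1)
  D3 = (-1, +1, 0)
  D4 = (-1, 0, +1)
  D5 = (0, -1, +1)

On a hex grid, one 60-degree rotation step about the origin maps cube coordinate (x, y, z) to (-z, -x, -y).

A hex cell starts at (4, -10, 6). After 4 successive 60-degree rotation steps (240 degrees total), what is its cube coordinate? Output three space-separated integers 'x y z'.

Start: (4, -10, 6)
Step 1: (4, -10, 6) -> (-(6), -(4), -(-10)) = (-6, -4, 10)
Step 2: (-6, -4, 10) -> (-(10), -(-6), -(-4)) = (-10, 6, 4)
Step 3: (-10, 6, 4) -> (-(4), -(-10), -(6)) = (-4, 10, -6)
Step 4: (-4, 10, -6) -> (-(-6), -(-4), -(10)) = (6, 4, -10)

Answer: 6 4 -10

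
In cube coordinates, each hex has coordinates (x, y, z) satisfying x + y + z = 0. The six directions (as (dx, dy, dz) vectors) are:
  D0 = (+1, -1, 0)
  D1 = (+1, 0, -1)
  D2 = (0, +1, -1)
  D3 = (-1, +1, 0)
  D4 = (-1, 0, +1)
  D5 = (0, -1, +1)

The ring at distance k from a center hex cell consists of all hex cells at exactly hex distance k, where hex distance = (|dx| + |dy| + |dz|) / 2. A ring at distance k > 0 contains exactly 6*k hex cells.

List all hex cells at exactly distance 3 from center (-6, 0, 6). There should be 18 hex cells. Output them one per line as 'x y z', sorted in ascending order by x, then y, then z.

Answer: -9 0 9
-9 1 8
-9 2 7
-9 3 6
-8 -1 9
-8 3 5
-7 -2 9
-7 3 4
-6 -3 9
-6 3 3
-5 -3 8
-5 2 3
-4 -3 7
-4 1 3
-3 -3 6
-3 -2 5
-3 -1 4
-3 0 3

Derivation:
Walk ring at distance 3 from (-6, 0, 6):
Start at center + D4*3 = (-9, 0, 9)
  hex 0: (-9, 0, 9)
  hex 1: (-8, -1, 9)
  hex 2: (-7, -2, 9)
  hex 3: (-6, -3, 9)
  hex 4: (-5, -3, 8)
  hex 5: (-4, -3, 7)
  hex 6: (-3, -3, 6)
  hex 7: (-3, -2, 5)
  hex 8: (-3, -1, 4)
  hex 9: (-3, 0, 3)
  hex 10: (-4, 1, 3)
  hex 11: (-5, 2, 3)
  hex 12: (-6, 3, 3)
  hex 13: (-7, 3, 4)
  hex 14: (-8, 3, 5)
  hex 15: (-9, 3, 6)
  hex 16: (-9, 2, 7)
  hex 17: (-9, 1, 8)
Sorted: 18 hexes.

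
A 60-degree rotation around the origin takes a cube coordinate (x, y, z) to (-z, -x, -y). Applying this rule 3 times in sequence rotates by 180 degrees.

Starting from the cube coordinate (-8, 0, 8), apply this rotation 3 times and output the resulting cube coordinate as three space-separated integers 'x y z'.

Start: (-8, 0, 8)
Step 1: (-8, 0, 8) -> (-(8), -(-8), -(0)) = (-8, 8, 0)
Step 2: (-8, 8, 0) -> (-(0), -(-8), -(8)) = (0, 8, -8)
Step 3: (0, 8, -8) -> (-(-8), -(0), -(8)) = (8, 0, -8)

Answer: 8 0 -8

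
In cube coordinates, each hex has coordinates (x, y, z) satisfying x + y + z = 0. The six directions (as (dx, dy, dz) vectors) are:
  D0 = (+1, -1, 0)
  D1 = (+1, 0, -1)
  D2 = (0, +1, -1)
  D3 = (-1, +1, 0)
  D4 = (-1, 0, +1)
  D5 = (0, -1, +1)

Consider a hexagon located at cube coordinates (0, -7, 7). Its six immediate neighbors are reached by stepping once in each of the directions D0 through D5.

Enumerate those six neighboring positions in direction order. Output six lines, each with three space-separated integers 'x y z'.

Answer: 1 -8 7
1 -7 6
0 -6 6
-1 -6 7
-1 -7 8
0 -8 8

Derivation:
Center: (0, -7, 7). Add each direction:
  D0: (0, -7, 7) + (1, -1, 0) = (1, -8, 7)
  D1: (0, -7, 7) + (1, 0, -1) = (1, -7, 6)
  D2: (0, -7, 7) + (0, 1, -1) = (0, -6, 6)
  D3: (0, -7, 7) + (-1, 1, 0) = (-1, -6, 7)
  D4: (0, -7, 7) + (-1, 0, 1) = (-1, -7, 8)
  D5: (0, -7, 7) + (0, -1, 1) = (0, -8, 8)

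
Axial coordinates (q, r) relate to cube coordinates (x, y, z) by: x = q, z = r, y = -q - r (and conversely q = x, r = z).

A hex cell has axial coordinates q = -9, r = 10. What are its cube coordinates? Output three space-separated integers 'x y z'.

x = q = -9
z = r = 10
y = -x - z = -(-9) - (10) = -1

Answer: -9 -1 10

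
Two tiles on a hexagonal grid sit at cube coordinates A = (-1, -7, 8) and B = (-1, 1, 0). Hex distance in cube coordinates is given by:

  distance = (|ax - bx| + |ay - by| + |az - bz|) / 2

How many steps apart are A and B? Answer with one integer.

Answer: 8

Derivation:
|ax - bx| = |-1 - (-1)| = 0
|ay - by| = |-7 - 1| = 8
|az - bz| = |8 - 0| = 8
distance = (0 + 8 + 8) / 2 = 16 / 2 = 8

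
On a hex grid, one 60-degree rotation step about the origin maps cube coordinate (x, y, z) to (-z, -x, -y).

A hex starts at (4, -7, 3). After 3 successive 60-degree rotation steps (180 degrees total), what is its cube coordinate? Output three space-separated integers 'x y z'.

Answer: -4 7 -3

Derivation:
Start: (4, -7, 3)
Step 1: (4, -7, 3) -> (-(3), -(4), -(-7)) = (-3, -4, 7)
Step 2: (-3, -4, 7) -> (-(7), -(-3), -(-4)) = (-7, 3, 4)
Step 3: (-7, 3, 4) -> (-(4), -(-7), -(3)) = (-4, 7, -3)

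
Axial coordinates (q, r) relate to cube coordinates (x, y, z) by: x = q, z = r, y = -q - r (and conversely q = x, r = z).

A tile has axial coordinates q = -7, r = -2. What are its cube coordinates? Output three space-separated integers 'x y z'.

x = q = -7
z = r = -2
y = -x - z = -(-7) - (-2) = 9

Answer: -7 9 -2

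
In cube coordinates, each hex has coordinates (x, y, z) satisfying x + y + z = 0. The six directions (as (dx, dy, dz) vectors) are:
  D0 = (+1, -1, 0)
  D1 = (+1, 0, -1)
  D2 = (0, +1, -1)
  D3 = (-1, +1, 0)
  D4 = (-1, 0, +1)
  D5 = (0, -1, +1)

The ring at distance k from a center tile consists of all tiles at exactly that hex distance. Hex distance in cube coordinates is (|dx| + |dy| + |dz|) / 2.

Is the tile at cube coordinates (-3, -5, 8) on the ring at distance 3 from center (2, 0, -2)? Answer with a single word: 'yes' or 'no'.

Answer: no

Derivation:
|px - cx| = |-3 - 2| = 5
|py - cy| = |-5 - 0| = 5
|pz - cz| = |8 - (-2)| = 10
distance = (5+5+10)/2 = 20/2 = 10
radius = 3; distance != radius -> no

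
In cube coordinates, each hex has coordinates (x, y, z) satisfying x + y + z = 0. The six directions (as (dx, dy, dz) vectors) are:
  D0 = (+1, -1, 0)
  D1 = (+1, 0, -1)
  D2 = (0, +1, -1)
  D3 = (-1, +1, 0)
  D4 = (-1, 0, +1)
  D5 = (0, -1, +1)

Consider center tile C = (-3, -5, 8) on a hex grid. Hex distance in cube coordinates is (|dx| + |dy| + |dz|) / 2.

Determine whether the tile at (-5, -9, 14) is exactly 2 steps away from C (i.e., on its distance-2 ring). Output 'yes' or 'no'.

Answer: no

Derivation:
|px - cx| = |-5 - (-3)| = 2
|py - cy| = |-9 - (-5)| = 4
|pz - cz| = |14 - 8| = 6
distance = (2+4+6)/2 = 12/2 = 6
radius = 2; distance != radius -> no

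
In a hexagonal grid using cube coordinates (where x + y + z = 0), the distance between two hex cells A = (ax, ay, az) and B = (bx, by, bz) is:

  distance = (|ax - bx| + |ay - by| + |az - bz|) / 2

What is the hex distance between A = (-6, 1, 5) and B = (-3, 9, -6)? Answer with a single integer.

Answer: 11

Derivation:
|ax - bx| = |-6 - (-3)| = 3
|ay - by| = |1 - 9| = 8
|az - bz| = |5 - (-6)| = 11
distance = (3 + 8 + 11) / 2 = 22 / 2 = 11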